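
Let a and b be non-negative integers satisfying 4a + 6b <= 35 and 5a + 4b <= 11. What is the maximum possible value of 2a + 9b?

(a,b)=(0,2) is feasible, giving 18.
(a,b)=(1,1) is feasible, giving 11.
(a,b)=(0,1) is feasible, giving 9.
The best lattice point is (0,2), giving 18.

18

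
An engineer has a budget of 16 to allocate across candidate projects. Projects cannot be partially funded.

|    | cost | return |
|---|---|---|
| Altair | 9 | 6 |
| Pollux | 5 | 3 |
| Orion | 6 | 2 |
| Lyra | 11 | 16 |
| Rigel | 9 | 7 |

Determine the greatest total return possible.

19

This is a 0-1 knapsack instance.
Allowing fractional choices, the relaxed optimum would be about 19.9, but projects are indivisible.
Pollux + Lyra: cost 5 + 11 = 16 ≤ 16, return 3 + 16 = 19.
Lyra: cost 11 ≤ 16, return 16.
Best is Pollux and Lyra with total return 19.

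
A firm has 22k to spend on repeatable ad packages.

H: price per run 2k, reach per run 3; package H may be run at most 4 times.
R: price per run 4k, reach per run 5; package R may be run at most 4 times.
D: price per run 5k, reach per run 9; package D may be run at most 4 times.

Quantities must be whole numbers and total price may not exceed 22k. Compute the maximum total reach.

This is a bounded integer knapsack.
Take 1×H and 4×D: price 22 ≤ 22, reach 1·3 + 4·9 = 39.
D has the best ratio (9/5) and is taken to its limit of 4; remaining capacity is filled optimally with the others.

39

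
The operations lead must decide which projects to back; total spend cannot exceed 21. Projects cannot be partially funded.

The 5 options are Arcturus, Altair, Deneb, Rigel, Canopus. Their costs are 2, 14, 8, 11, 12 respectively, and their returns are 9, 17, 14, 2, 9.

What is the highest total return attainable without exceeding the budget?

26

Allowing fractional choices, the relaxed optimum would be about 36.4, but projects are indivisible.
Arcturus + Deneb + Rigel: cost 2 + 8 + 11 = 21 ≤ 21, return 9 + 14 + 2 = 25.
Arcturus + Altair: cost 2 + 14 = 16 ≤ 21, return 9 + 17 = 26.
Best is Arcturus and Altair with total return 26.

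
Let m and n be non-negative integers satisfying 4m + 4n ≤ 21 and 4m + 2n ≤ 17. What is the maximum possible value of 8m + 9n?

45

The continuous relaxation peaks at (0, 5.25) with value 47.25; rounding to a feasible lattice point costs some objective.
(m,n)=(0,5): 4·0+4·5=20≤21, 4·0+2·5=10≤17, objective 45.
(m,n)=(1,4): 4·1+4·4=20≤21, 4·1+2·4=12≤17, objective 44.
(m,n)=(0,4): 4·0+4·4=16≤21, 4·0+2·4=8≤17, objective 36.
The best lattice point is (0,5), giving 45.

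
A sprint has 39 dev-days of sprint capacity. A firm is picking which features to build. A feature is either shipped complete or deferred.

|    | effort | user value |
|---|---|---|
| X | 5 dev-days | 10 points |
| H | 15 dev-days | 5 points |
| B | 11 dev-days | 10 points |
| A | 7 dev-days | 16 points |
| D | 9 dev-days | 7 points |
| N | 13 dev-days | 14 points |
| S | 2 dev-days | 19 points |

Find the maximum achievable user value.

Allowing fractional choices, the relaxed optimum would be about 69.8, but features are indivisible.
X + A + D + N + S: effort 5 + 7 + 9 + 13 + 2 = 36 ≤ 39, user value 10 + 16 + 7 + 14 + 19 = 66.
X + B + A + N + S: effort 5 + 11 + 7 + 13 + 2 = 38 ≤ 39, user value 10 + 10 + 16 + 14 + 19 = 69.
X + B + A + D + S: effort 5 + 11 + 7 + 9 + 2 = 34 ≤ 39, user value 10 + 10 + 16 + 7 + 19 = 62.
Best is X, B, A, N, and S with total user value 69.

69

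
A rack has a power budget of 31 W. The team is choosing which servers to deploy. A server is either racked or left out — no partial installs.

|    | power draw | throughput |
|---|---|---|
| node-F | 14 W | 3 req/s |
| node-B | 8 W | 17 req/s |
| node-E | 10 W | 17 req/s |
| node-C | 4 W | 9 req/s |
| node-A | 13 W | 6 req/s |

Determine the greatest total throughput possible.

Treat it as a binary knapsack problem.
Take node-B, node-E, and node-C: power draw 8 + 10 + 4 = 22 ≤ 31, throughput 17 + 17 + 9 = 43.
No other feasible combination does better.

43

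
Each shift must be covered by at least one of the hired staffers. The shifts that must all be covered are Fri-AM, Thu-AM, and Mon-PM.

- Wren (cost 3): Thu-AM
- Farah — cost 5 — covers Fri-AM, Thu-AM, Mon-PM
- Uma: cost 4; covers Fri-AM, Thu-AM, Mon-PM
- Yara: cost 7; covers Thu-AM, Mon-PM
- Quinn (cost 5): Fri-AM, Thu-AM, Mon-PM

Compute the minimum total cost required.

4

Uma alone covers Fri-AM, Thu-AM, Mon-PM — every shift.
Total cost: 4.
No cover costs less than 4.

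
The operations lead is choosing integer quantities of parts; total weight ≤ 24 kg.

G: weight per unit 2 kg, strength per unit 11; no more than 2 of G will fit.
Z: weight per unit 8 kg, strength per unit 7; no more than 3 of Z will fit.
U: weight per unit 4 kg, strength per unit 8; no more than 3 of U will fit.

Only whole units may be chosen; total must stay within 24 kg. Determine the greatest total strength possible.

This is a bounded integer knapsack.
G has the best ratio (11/2); taking only G gives at most 2×11 = 22 (stopped by the supply cap of 2).
Mixing does better — 2×G, 1×Z, and 3×U: weight 24 ≤ 24, strength 2·11 + 1·7 + 3·8 = 53.

53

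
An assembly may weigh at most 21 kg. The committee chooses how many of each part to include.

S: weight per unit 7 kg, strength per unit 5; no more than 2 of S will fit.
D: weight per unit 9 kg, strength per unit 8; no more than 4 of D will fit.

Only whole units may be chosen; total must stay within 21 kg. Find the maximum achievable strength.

16

2×D: weight 18 ≤ 21, strength 2·8 = 16.
1×S and 1×D: weight 16 ≤ 21, strength 1·5 + 1·8 = 13.
Best is 16.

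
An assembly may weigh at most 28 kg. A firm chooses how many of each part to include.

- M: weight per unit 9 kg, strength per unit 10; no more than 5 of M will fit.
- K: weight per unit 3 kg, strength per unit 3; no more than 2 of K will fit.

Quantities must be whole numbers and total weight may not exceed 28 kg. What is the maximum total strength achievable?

M has the best ratio (10/9); taking only M gives at most 3×10 = 30 (stopped by the weight limit).
Optimal: 3×M: weight 27 ≤ 28, strength 3·10 = 30.

30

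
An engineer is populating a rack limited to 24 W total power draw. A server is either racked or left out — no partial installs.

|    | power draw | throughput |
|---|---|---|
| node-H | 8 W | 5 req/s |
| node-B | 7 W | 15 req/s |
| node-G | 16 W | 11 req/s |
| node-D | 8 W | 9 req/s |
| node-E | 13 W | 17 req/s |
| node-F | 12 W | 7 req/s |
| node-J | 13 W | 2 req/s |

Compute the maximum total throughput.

This is an integer program with binary decision variables.
Allowing fractional choices, the relaxed optimum would be about 36.5, but servers are indivisible.
node-B + node-E: power draw 7 + 13 = 20 ≤ 24, throughput 15 + 17 = 32.
node-H + node-B + node-D: power draw 8 + 7 + 8 = 23 ≤ 24, throughput 5 + 15 + 9 = 29.
Best is node-B and node-E with total throughput 32.

32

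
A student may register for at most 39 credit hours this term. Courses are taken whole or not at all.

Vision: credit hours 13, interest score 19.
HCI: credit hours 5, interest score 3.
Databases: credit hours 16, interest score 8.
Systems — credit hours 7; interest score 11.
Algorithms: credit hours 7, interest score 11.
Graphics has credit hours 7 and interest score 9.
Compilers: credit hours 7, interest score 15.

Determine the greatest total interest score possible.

Treat it as a binary knapsack problem.
Take Vision, HCI, Systems, Algorithms, and Compilers: credit hours 13 + 5 + 7 + 7 + 7 = 39 ≤ 39, interest score 19 + 3 + 11 + 11 + 15 = 59.
No other feasible combination does better.

59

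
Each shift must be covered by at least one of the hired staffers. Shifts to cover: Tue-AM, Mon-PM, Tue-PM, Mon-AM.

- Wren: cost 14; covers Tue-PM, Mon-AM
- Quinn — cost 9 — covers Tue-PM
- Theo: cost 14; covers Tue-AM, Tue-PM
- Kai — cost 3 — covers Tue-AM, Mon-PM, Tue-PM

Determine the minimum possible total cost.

Choose Wren and Kai: together they cover Tue-AM, Mon-PM, Tue-PM, Mon-AM — every shift.
Total cost: 14 + 3 = 17.
No cover costs less than 17.

17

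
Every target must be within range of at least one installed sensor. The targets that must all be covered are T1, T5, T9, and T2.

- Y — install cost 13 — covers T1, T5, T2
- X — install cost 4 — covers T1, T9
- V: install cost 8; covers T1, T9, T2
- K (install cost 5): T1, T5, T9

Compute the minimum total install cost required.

13

This is an integer covering problem.
Choose V and K: together they cover T1, T5, T9, T2 — every target.
Total install cost: 8 + 5 = 13.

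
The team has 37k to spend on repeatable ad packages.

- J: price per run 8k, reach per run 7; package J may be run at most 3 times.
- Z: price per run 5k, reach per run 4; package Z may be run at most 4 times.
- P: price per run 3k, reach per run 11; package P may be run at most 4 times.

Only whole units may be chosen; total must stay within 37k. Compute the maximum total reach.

65

Take 3×J and 4×P: price 36 ≤ 37, reach 3·7 + 4·11 = 65.
P has the best ratio (11/3) and is taken to its limit of 4; remaining capacity is filled optimally with the others.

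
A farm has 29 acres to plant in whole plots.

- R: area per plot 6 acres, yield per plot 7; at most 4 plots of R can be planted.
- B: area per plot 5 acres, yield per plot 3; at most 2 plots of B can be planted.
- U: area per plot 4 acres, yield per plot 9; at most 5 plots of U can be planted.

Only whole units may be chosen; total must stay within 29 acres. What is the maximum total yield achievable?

Take 1×R and 5×U: area 26 ≤ 29, yield 1·7 + 5·9 = 52.
U has the best ratio (9/4) and is taken to its limit of 5; remaining capacity is filled optimally with the others.

52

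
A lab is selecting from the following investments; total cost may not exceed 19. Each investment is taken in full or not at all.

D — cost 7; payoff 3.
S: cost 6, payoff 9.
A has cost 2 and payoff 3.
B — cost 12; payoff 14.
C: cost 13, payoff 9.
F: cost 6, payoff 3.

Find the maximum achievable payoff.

Take S and B: cost 6 + 12 = 18 ≤ 19, payoff 9 + 14 = 23.
No other feasible combination does better.

23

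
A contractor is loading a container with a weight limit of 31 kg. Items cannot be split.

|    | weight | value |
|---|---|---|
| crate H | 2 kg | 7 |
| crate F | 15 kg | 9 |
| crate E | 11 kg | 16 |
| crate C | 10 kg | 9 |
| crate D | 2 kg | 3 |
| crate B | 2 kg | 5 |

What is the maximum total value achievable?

This is a 0-1 knapsack instance.
Allowing fractional choices, the relaxed optimum would be about 42.4, but items are indivisible.
crate H + crate E + crate C + crate B: weight 2 + 11 + 10 + 2 = 25 ≤ 31, value 7 + 16 + 9 + 5 = 37.
crate H + crate E + crate C + crate D + crate B: weight 2 + 11 + 10 + 2 + 2 = 27 ≤ 31, value 7 + 16 + 9 + 3 + 5 = 40.
Best is crate H, crate E, crate C, crate D, and crate B with total value 40.

40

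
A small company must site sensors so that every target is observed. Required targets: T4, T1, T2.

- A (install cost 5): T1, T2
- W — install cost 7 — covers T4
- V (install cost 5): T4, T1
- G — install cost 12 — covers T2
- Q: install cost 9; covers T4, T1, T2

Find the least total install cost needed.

9

This is an integer covering problem.
Q alone covers T4, T1, T2 — every target.
Total install cost: 9.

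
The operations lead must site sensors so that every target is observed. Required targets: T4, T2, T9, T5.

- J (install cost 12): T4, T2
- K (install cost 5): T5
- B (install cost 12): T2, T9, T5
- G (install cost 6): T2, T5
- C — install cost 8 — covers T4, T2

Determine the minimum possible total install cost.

20

The greedy cost-per-new-target heuristic would pick G, C, and B for 26, but a cheaper cover exists.
Choose B and C: together they cover T4, T2, T9, T5 — every target.
Total install cost: 12 + 8 = 20.
No cover costs less than 20.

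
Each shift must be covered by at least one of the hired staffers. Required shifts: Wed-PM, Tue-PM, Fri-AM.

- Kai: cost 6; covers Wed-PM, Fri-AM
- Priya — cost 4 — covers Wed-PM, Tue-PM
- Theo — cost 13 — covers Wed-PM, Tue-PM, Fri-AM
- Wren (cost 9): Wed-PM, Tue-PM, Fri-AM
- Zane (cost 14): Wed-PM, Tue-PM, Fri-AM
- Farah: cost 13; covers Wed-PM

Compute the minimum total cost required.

This is an integer covering problem.
The greedy cost-per-new-shift heuristic would pick Priya and Kai for 10, but a cheaper cover exists.
Wren alone covers Wed-PM, Tue-PM, Fri-AM — every shift.
Total cost: 9.
No cover costs less than 9.

9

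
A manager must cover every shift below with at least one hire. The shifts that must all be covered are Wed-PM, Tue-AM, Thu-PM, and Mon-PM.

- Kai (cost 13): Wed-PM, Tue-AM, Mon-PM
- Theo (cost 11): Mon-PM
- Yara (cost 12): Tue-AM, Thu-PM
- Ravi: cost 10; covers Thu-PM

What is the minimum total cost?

23

This is an integer covering problem.
Choose Kai and Ravi: together they cover Wed-PM, Tue-AM, Thu-PM, Mon-PM — every shift.
Total cost: 13 + 10 = 23.
No cover costs less than 23.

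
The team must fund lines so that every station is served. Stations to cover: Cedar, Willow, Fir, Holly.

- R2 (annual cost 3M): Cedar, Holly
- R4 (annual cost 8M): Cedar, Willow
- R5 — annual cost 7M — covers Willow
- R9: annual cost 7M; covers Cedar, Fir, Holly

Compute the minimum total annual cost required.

The greedy cost-per-new-station heuristic would pick R2, R5, and R9 for 17, but a cheaper cover exists.
Choose R5 and R9: together they cover Cedar, Willow, Fir, Holly — every station.
Total annual cost: 7 + 7 = 14.
No cover costs less than 14.

14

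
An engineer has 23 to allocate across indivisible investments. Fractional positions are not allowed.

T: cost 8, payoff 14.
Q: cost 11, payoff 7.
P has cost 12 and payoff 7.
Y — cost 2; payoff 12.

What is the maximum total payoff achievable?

T + P + Y: cost 8 + 12 + 2 = 22 ≤ 23, payoff 14 + 7 + 12 = 33.
T + Y: cost 8 + 2 = 10 ≤ 23, payoff 14 + 12 = 26.
T + Q + Y: cost 8 + 11 + 2 = 21 ≤ 23, payoff 14 + 7 + 12 = 33.
The maximum payoff is 33; one optimal choice is T, Q, and Y.

33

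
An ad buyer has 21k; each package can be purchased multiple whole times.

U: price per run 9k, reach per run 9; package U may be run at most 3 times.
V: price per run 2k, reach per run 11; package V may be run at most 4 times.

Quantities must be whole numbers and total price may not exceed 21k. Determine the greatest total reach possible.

53

Take 1×U and 4×V: price 17 ≤ 21, reach 1·9 + 4·11 = 53.
V has the best ratio (11/2) and is taken to its limit of 4; remaining capacity is filled optimally with the others.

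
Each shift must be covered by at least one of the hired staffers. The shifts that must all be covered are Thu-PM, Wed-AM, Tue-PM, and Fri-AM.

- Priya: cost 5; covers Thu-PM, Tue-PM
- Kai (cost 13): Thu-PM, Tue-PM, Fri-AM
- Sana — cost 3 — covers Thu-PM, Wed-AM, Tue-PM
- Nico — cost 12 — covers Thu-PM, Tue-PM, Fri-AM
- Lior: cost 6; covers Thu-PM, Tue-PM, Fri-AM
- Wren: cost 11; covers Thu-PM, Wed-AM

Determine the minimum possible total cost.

Choose Sana and Lior: together they cover Thu-PM, Wed-AM, Tue-PM, Fri-AM — every shift.
Total cost: 3 + 6 = 9.

9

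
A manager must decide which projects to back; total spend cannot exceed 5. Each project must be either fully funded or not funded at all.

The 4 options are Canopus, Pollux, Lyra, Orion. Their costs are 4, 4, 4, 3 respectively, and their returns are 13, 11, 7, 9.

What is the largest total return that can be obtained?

13

This is a 0-1 knapsack instance.
Allowing fractional choices, the relaxed optimum would be about 16.0, but projects are indivisible.
Pollux: cost 4 ≤ 5, return 11.
Canopus: cost 4 ≤ 5, return 13.
Best is Canopus with total return 13.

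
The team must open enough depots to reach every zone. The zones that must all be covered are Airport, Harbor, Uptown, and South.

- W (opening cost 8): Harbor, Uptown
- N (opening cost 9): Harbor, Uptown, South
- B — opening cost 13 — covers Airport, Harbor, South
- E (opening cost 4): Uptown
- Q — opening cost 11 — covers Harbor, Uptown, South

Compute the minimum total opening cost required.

This is a weighted set-cover instance.
The greedy cost-per-new-zone heuristic would pick N and B for 22, but a cheaper cover exists.
Choose B and E: together they cover Airport, Harbor, Uptown, South — every zone.
Total opening cost: 13 + 4 = 17.
No cover costs less than 17.

17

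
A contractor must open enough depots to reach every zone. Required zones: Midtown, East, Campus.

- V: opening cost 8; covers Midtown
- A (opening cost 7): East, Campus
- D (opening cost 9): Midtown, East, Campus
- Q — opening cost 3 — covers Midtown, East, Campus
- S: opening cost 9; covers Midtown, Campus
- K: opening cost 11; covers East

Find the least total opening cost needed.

This is a weighted set-cover instance.
Q alone covers Midtown, East, Campus — every zone.
Total opening cost: 3.
No cover costs less than 3.

3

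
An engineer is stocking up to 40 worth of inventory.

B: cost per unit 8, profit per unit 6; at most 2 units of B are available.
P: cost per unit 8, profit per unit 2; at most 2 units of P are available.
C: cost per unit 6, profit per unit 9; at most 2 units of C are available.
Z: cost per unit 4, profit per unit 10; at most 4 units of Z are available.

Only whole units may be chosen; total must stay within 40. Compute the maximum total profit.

2×B, 1×C, and 4×Z: cost 38 ≤ 40, profit 2·6 + 1·9 + 4·10 = 61.
1×B, 2×C, and 4×Z: cost 36 ≤ 40, profit 1·6 + 2·9 + 4·10 = 64.
Best is 64.

64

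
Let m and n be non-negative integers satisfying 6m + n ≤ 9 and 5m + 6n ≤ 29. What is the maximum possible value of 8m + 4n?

20

(m,n)=(1,3): 6·1+1·3=9≤9, 5·1+6·3=23≤29, objective 20.
(m,n)=(1,2): 6·1+1·2=8≤9, 5·1+6·2=17≤29, objective 16.
(m,n)=(0,4): 6·0+1·4=4≤9, 5·0+6·4=24≤29, objective 16.
(m,n)=(0,3): 6·0+1·3=3≤9, 5·0+6·3=18≤29, objective 12.
The best lattice point is (1,3), giving 20.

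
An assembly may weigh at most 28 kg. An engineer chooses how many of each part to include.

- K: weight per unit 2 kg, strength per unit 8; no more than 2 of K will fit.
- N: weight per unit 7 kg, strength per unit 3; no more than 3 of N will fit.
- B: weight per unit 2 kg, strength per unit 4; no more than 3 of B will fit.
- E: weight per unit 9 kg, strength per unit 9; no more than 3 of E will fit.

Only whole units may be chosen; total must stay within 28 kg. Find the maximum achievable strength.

46

Take 2×K, 3×B, and 2×E: weight 28 ≤ 28, strength 2·8 + 3·4 + 2·9 = 46.
K has the best ratio (8/2) and is taken to its limit of 2; remaining capacity is filled optimally with the others.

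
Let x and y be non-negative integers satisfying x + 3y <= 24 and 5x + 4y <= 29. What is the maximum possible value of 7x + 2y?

37

(x,y)=(5,1) is feasible, giving 37.
(x,y)=(5,0) is feasible, giving 35.
(x,y)=(4,2) is feasible, giving 32.
No feasible integer point exceeds 37.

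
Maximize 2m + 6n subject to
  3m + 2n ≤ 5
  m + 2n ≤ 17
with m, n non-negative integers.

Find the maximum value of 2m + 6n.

The continuous relaxation peaks at (0, 2.5) with value 15.00; rounding to a feasible lattice point costs some objective.
(m,n)=(0,2): 3·0+2·2=4≤5, 1·0+2·2=4≤17, objective 12.
(m,n)=(1,1): 3·1+2·1=5≤5, 1·1+2·1=3≤17, objective 8.
(m,n)=(0,1): 3·0+2·1=2≤5, 1·0+2·1=2≤17, objective 6.
Maximum is 12 at (m,n)=(0,2).

12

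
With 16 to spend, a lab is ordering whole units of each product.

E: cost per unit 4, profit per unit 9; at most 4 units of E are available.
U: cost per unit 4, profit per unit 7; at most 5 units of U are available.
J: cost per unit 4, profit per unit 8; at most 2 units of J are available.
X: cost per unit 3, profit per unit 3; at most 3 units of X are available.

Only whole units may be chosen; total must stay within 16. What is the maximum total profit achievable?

36

Take 4×E: cost 16 ≤ 16, profit 4·9 = 36.
E has the best ratio (9/4) and is taken to its limit of 4; remaining capacity is filled optimally with the others.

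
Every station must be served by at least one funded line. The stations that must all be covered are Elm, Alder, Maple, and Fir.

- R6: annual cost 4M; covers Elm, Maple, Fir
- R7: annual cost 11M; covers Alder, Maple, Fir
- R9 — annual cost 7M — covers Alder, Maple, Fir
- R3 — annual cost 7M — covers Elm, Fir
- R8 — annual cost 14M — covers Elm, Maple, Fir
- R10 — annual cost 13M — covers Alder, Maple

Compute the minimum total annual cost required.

This is a weighted set-cover instance.
Choose R6 and R9: together they cover Elm, Alder, Maple, Fir — every station.
Total annual cost: 4 + 7 = 11.

11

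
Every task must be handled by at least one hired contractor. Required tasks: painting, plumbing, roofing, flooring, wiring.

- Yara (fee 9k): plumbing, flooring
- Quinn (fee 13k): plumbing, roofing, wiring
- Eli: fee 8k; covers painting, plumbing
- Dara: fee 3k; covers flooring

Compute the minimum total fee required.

Choose Quinn, Eli, and Dara: together they cover painting, plumbing, roofing, flooring, wiring — every task.
Total fee: 13 + 8 + 3 = 24.
No cover costs less than 24.

24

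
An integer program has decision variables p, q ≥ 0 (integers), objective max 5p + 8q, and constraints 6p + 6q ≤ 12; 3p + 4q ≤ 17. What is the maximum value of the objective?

(p,q)=(0,2): 6·0+6·2=12≤12, 3·0+4·2=8≤17, objective 16.
(p,q)=(1,1): 6·1+6·1=12≤12, 3·1+4·1=7≤17, objective 13.
(p,q)=(0,1): 6·0+6·1=6≤12, 3·0+4·1=4≤17, objective 8.
Maximum is 16 at (p,q)=(0,2).

16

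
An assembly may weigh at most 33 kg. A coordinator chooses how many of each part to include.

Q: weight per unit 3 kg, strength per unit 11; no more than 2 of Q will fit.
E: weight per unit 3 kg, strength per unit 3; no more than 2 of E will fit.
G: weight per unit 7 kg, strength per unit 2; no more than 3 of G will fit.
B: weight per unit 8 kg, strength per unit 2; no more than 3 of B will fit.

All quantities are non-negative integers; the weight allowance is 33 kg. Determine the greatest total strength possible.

34

This is a bounded integer knapsack.
Q has the best ratio (11/3); taking only Q gives at most 2×11 = 22 (stopped by the supply cap of 2).
Mixing does better — 2×Q, 2×E, and 3×G: weight 33 ≤ 33, strength 2·11 + 2·3 + 3·2 = 34.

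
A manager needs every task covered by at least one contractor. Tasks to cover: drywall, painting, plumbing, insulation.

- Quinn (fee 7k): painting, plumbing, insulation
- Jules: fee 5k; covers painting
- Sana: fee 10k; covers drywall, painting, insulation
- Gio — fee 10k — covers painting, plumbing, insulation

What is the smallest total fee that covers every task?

Choose Quinn and Sana: together they cover drywall, painting, plumbing, insulation — every task.
Total fee: 7 + 10 = 17.
No cover costs less than 17.

17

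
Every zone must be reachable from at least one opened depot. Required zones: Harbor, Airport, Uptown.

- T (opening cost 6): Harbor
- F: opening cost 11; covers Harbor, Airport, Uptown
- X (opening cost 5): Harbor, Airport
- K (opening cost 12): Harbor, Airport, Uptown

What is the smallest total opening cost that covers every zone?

The greedy cost-per-new-zone heuristic would pick X and F for 16, but a cheaper cover exists.
F alone covers Harbor, Airport, Uptown — every zone.
Total opening cost: 11.
No cover costs less than 11.

11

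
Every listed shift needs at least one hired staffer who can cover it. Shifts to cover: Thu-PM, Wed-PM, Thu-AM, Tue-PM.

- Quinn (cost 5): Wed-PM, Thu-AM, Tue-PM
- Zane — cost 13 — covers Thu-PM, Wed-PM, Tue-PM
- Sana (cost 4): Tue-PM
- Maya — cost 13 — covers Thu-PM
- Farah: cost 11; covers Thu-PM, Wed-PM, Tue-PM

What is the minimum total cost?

16

This is an integer covering problem.
Choose Quinn and Farah: together they cover Thu-PM, Wed-PM, Thu-AM, Tue-PM — every shift.
Total cost: 5 + 11 = 16.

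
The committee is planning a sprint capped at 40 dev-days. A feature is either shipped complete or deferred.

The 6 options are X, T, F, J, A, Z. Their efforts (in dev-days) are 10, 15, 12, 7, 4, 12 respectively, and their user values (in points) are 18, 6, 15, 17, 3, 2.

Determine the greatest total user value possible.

Take X, F, J, and A: effort 10 + 12 + 7 + 4 = 33 ≤ 40, user value 18 + 15 + 17 + 3 = 53.
No other feasible combination does better.

53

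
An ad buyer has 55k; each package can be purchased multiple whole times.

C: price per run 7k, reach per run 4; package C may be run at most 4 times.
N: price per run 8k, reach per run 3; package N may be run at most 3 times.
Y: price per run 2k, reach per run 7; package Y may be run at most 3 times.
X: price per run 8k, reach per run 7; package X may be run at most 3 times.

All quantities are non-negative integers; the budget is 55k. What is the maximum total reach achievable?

54

Y has the best ratio (7/2); taking only Y gives at most 3×7 = 21 (stopped by the supply cap of 3).
Mixing does better — 3×C, 3×Y, and 3×X: price 51 ≤ 55, reach 3·4 + 3·7 + 3·7 = 54.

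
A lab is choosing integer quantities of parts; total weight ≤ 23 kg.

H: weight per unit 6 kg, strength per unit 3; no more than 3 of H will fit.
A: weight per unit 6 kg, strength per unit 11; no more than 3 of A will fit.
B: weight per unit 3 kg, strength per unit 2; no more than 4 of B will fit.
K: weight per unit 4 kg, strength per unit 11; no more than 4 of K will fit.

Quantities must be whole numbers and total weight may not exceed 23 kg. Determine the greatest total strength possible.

2×B and 4×K: weight 22 ≤ 23, strength 2·2 + 4·11 = 48.
1×A and 4×K: weight 22 ≤ 23, strength 1·11 + 4·11 = 55.
Best is 55.

55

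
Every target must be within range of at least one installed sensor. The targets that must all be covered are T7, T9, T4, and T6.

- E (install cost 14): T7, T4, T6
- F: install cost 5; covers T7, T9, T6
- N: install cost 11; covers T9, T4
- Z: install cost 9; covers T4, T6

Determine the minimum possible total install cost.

Choose F and Z: together they cover T7, T9, T4, T6 — every target.
Total install cost: 5 + 9 = 14.
No cover costs less than 14.

14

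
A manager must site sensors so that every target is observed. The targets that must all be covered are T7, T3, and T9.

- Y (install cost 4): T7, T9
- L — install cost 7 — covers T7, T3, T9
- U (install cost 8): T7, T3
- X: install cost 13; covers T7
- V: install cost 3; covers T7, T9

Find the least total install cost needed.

This is a weighted set-cover instance.
The greedy cost-per-new-target heuristic would pick V and L for 10, but a cheaper cover exists.
L alone covers T7, T3, T9 — every target.
Total install cost: 7.
No cover costs less than 7.

7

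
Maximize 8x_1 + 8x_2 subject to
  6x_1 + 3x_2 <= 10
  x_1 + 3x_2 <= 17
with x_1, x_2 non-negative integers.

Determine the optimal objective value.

24

The continuous relaxation peaks at (0, 3.33) with value 26.67; rounding to a feasible lattice point costs some objective.
(x_1,x_2)=(0,3): 6·0+3·3=9≤10, 1·0+3·3=9≤17, objective 24.
(x_1,x_2)=(0,2): 6·0+3·2=6≤10, 1·0+3·2=6≤17, objective 16.
No feasible integer point exceeds 24.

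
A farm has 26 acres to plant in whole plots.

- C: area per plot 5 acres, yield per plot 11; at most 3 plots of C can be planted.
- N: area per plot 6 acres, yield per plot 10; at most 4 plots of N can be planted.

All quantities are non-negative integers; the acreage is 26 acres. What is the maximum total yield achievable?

43

This is a bounded integer knapsack.
3×C and 1×N: area 21 ≤ 26, yield 3·11 + 1·10 = 43.
2×C and 2×N: area 22 ≤ 26, yield 2·11 + 2·10 = 42.
Best is 43.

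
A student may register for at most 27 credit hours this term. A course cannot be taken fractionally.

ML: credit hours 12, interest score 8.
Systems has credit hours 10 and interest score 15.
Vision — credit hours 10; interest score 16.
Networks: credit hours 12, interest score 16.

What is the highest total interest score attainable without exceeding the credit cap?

Take Vision and Networks: credit hours 10 + 12 = 22 ≤ 27, interest score 16 + 16 = 32.
No other feasible combination does better.

32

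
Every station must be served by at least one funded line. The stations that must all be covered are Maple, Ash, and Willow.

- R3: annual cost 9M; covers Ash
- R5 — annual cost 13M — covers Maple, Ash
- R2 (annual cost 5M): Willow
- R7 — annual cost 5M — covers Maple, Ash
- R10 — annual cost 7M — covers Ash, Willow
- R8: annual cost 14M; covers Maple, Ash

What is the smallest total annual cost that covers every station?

Choose R2 and R7: together they cover Maple, Ash, Willow — every station.
Total annual cost: 5 + 5 = 10.
No cover costs less than 10.

10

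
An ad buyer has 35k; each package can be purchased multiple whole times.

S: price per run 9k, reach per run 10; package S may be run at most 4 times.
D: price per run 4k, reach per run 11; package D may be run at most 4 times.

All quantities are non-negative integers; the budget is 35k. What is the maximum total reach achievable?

This is a bounded integer knapsack.
1×S and 4×D: price 25 ≤ 35, reach 1·10 + 4·11 = 54.
2×S and 4×D: price 34 ≤ 35, reach 2·10 + 4·11 = 64.
Best is 64.

64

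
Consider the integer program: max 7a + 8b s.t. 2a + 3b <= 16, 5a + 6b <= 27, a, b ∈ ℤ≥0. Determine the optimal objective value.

(a,b)=(3,2) is feasible, giving 37.
(a,b)=(4,1) is feasible, giving 36.
(a,b)=(5,0) is feasible, giving 35.
(a,b)=(2,2) is feasible, giving 30.
Maximum is 37 at (a,b)=(3,2).

37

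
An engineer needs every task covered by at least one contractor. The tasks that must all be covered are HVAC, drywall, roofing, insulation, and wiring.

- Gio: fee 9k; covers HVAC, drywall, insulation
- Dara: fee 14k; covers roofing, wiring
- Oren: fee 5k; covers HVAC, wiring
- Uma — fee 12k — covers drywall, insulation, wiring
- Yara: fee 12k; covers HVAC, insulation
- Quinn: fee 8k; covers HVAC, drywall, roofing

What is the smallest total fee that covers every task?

20

The greedy cost-per-new-task heuristic would pick Oren, Quinn, and Gio for 22, but a cheaper cover exists.
Choose Uma and Quinn: together they cover HVAC, drywall, roofing, insulation, wiring — every task.
Total fee: 12 + 8 = 20.
No cover costs less than 20.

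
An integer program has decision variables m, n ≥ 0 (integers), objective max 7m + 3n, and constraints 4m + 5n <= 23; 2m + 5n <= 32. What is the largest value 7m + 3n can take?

35

Relaxing integrality, the LP optimum is 40.25 at (m,n) = (5.75, 0), which is not an integer point.
(m,n)=(5,0): 4·5+5·0=20≤23, 2·5+5·0=10≤32, objective 35.
(m,n)=(4,1): 4·4+5·1=21≤23, 2·4+5·1=13≤32, objective 31.
(m,n)=(4,0): 4·4+5·0=16≤23, 2·4+5·0=8≤32, objective 28.
No feasible integer point exceeds 35.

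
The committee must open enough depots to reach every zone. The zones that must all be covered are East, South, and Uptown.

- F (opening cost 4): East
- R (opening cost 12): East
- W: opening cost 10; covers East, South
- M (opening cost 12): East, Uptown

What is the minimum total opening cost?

The greedy cost-per-new-zone heuristic would pick F, W, and M for 26, but a cheaper cover exists.
Choose W and M: together they cover East, South, Uptown — every zone.
Total opening cost: 10 + 12 = 22.
No cover costs less than 22.

22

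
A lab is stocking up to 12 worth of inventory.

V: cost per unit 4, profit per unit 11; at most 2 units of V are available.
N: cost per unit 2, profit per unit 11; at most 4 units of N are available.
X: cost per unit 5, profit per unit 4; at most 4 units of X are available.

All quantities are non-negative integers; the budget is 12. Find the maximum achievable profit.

N has the best ratio (11/2); taking only N gives at most 4×11 = 44 (stopped by the supply cap of 4).
Mixing does better — 1×V and 4×N: cost 12 ≤ 12, profit 1·11 + 4·11 = 55.

55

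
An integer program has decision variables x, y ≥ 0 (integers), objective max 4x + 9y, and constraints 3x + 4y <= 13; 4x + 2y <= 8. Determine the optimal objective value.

27

(x,y)=(0,3) is feasible, giving 27.
(x,y)=(1,2) is feasible, giving 22.
No feasible integer point exceeds 27.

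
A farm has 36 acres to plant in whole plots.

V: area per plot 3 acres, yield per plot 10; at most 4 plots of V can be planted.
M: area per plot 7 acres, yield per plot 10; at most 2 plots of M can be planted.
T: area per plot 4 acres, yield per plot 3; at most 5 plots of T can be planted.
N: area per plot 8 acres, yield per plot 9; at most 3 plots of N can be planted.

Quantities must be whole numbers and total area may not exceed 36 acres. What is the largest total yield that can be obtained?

69

Take 4×V, 2×M, and 1×N: area 34 ≤ 36, yield 4·10 + 2·10 + 1·9 = 69.
V has the best ratio (10/3) and is taken to its limit of 4; remaining capacity is filled optimally with the others.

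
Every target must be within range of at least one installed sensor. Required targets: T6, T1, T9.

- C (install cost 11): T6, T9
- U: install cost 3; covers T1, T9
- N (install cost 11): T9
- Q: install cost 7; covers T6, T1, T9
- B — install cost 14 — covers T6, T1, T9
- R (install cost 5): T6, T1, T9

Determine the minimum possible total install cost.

5

R alone covers T6, T1, T9 — every target.
Total install cost: 5.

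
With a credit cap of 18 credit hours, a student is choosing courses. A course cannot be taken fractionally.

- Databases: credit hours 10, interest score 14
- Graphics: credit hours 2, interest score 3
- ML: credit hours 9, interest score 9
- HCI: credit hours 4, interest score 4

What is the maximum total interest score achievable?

21

Treat it as a binary knapsack problem.
Take Databases, Graphics, and HCI: credit hours 10 + 2 + 4 = 16 ≤ 18, interest score 14 + 3 + 4 = 21.
No other feasible combination does better.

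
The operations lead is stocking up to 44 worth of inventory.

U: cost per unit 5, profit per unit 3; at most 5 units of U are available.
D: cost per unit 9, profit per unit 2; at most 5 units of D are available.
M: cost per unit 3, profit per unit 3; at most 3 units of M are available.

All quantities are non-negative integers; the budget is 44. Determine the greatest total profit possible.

26

M has the best ratio (3/3); taking only M gives at most 3×3 = 9 (stopped by the supply cap of 3).
Mixing does better — 5×U, 1×D, and 3×M: cost 43 ≤ 44, profit 5·3 + 1·2 + 3·3 = 26.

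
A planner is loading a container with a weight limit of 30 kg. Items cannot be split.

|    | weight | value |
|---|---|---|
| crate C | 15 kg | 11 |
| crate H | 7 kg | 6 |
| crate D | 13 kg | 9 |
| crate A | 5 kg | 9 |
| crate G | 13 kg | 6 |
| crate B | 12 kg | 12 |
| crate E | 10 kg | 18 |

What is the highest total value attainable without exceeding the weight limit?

Allowing fractional choices, the relaxed optimum would be about 41.6, but items are indivisible.
crate A + crate B + crate E: weight 5 + 12 + 10 = 27 ≤ 30, value 9 + 12 + 18 = 39.
crate D + crate A + crate E: weight 13 + 5 + 10 = 28 ≤ 30, value 9 + 9 + 18 = 36.
crate C + crate A + crate E: weight 15 + 5 + 10 = 30 ≤ 30, value 11 + 9 + 18 = 38.
Best is crate A, crate B, and crate E with total value 39.

39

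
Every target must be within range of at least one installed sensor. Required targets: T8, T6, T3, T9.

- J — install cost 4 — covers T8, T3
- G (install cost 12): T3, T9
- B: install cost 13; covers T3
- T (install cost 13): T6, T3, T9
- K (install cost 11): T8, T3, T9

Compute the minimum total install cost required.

17

Choose J and T: together they cover T8, T6, T3, T9 — every target.
Total install cost: 4 + 13 = 17.
No cover costs less than 17.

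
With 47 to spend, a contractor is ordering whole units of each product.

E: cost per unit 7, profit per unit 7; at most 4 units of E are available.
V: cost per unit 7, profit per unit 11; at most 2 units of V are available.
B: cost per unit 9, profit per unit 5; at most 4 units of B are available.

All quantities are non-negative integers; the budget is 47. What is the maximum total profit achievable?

This is a bounded integer knapsack.
V has the best ratio (11/7); taking only V gives at most 2×11 = 22 (stopped by the supply cap of 2).
Mixing does better — 4×E and 2×V: cost 42 ≤ 47, profit 4·7 + 2·11 = 50.

50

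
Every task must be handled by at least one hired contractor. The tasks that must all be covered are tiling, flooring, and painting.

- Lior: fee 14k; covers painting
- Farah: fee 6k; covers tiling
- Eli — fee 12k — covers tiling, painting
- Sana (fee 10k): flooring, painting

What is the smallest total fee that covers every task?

Choose Farah and Sana: together they cover tiling, flooring, painting — every task.
Total fee: 6 + 10 = 16.
No cover costs less than 16.

16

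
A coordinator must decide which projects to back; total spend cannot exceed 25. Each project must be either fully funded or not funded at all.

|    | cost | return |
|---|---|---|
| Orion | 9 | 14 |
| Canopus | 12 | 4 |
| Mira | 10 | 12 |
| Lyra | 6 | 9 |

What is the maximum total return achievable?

35

Take Orion, Mira, and Lyra: cost 9 + 10 + 6 = 25 ≤ 25, return 14 + 12 + 9 = 35.
No other feasible combination does better.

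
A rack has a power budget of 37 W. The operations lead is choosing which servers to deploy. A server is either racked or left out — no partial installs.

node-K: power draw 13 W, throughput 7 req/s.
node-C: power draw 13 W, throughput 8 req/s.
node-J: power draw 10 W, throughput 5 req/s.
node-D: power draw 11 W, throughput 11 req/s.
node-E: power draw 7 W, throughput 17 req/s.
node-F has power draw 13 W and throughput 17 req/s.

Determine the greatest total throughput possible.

node-C + node-E + node-F: power draw 13 + 7 + 13 = 33 ≤ 37, throughput 8 + 17 + 17 = 42.
node-K + node-E + node-F: power draw 13 + 7 + 13 = 33 ≤ 37, throughput 7 + 17 + 17 = 41.
node-D + node-E + node-F: power draw 11 + 7 + 13 = 31 ≤ 37, throughput 11 + 17 + 17 = 45.
Best is node-D, node-E, and node-F with total throughput 45.

45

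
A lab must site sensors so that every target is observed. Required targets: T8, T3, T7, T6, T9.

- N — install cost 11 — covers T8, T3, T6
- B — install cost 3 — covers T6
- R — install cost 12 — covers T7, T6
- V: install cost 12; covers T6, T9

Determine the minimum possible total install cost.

35

This is an integer covering problem.
The greedy cost-per-new-target heuristic would pick B, N, R, and V for 38, but a cheaper cover exists.
Choose N, R, and V: together they cover T8, T3, T7, T6, T9 — every target.
Total install cost: 11 + 12 + 12 = 35.
No cover costs less than 35.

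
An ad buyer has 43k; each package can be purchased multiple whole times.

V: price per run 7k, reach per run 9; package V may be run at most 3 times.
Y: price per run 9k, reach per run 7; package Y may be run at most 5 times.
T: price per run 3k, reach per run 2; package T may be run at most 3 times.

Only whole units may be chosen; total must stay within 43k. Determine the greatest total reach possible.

3×V, 2×Y, and 1×T: price 42 ≤ 43, reach 3·9 + 2·7 + 1·2 = 43.
3×V and 2×Y: price 39 ≤ 43, reach 3·9 + 2·7 = 41.
Best is 43.

43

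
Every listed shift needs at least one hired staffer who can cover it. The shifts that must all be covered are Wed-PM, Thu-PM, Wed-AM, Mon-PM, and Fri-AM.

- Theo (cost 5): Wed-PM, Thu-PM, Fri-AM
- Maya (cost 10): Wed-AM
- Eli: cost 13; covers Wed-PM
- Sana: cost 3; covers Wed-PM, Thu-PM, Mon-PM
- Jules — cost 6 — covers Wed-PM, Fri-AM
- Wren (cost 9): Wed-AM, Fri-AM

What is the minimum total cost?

12

Choose Sana and Wren: together they cover Wed-PM, Thu-PM, Wed-AM, Mon-PM, Fri-AM — every shift.
Total cost: 3 + 9 = 12.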